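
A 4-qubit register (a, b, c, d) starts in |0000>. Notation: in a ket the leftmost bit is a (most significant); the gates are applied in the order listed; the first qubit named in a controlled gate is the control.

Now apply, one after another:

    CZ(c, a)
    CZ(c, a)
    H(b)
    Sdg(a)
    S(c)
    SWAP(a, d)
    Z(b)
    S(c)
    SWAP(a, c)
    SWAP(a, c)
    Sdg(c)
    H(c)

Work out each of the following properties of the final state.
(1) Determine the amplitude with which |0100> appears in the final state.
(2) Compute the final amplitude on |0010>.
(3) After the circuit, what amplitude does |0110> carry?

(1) |0100> carries amplitude -1/2 in the final state. Key observation: gates 8-11 undo each other exactly, leaving only the rest of the circuit to track.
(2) |0010> carries amplitude 1/2 in the final state.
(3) The amplitude on |0110> is -1/2.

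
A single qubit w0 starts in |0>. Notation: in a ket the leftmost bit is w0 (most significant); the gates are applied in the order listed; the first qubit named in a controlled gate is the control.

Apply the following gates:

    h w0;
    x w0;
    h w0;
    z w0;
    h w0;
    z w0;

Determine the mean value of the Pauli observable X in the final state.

In the final state, X has expectation -1. Key observation: steps 1-4 multiply out to the identity, so the circuit reduces to the remaining gates.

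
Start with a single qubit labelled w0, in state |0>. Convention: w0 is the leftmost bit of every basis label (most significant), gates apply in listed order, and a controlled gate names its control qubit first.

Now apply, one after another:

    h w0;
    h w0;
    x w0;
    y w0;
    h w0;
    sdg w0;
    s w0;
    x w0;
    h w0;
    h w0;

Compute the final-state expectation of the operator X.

In the final state, X has expectation 1.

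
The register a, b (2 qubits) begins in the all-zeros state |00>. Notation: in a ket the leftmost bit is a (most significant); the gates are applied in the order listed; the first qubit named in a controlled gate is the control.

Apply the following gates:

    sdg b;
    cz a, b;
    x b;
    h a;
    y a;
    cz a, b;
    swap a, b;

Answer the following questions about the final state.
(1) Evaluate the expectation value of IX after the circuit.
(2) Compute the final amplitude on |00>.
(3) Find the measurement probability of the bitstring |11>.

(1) The observable IX averages to 1.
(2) |00> carries amplitude 0 in the final state.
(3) Outcome |11> occurs with probability 1/2.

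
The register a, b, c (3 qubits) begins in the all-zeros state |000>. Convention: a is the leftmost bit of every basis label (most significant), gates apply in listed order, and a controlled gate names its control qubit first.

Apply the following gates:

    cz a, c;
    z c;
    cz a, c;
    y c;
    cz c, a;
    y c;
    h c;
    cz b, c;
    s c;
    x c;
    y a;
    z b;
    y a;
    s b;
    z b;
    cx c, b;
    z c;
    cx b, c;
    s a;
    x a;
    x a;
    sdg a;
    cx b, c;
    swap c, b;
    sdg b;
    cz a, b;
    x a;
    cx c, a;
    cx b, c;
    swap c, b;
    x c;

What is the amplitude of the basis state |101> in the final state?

The final state's coefficient on |101> equals sqrt(2)*I/2. Key observation: gates 18-23 undo each other exactly, leaving only the rest of the circuit to track.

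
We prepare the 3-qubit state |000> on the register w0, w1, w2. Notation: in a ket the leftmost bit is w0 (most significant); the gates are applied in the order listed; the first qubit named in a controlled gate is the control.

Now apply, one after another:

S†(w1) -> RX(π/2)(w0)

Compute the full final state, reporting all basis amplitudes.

After the circuit, the state carries amplitude sqrt(2)/2 on |000>, -sqrt(2)*I/2 on |100>, and 0 on every other basis state.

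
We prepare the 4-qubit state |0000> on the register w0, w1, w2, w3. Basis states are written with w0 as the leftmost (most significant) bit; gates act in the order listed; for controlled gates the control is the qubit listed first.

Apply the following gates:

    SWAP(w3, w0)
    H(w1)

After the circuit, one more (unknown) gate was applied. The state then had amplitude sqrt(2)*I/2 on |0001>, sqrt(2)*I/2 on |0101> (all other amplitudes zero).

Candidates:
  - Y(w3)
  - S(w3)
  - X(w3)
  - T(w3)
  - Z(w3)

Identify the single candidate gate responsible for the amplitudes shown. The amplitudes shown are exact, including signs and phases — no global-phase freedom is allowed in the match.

The unique candidate consistent with the amplitudes is Y(w3).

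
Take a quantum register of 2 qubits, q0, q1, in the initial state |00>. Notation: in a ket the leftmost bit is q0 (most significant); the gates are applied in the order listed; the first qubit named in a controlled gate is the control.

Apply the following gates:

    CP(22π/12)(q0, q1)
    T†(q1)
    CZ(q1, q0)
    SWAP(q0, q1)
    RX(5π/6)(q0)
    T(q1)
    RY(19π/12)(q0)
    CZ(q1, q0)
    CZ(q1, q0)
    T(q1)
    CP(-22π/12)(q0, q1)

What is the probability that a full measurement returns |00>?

Outcome |00> occurs with probability -3*sqrt(2)/16 + sqrt(6)/16 + 1/2.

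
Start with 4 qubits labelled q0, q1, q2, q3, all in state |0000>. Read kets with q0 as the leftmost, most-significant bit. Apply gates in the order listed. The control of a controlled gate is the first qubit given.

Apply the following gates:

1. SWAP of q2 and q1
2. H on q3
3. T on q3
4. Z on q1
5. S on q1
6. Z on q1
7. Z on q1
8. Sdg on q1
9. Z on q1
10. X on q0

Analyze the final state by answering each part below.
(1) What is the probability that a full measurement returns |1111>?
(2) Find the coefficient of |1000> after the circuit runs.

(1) Outcome |1111> occurs with probability 0. Key observation: gates 4-9 undo each other exactly, leaving only the rest of the circuit to track.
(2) The amplitude on |1000> is sqrt(2)/2.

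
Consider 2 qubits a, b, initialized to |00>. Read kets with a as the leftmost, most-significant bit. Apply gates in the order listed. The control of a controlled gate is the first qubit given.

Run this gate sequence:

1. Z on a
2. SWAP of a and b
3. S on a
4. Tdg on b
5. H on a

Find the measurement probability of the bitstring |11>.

A full measurement returns |11> with probability 0.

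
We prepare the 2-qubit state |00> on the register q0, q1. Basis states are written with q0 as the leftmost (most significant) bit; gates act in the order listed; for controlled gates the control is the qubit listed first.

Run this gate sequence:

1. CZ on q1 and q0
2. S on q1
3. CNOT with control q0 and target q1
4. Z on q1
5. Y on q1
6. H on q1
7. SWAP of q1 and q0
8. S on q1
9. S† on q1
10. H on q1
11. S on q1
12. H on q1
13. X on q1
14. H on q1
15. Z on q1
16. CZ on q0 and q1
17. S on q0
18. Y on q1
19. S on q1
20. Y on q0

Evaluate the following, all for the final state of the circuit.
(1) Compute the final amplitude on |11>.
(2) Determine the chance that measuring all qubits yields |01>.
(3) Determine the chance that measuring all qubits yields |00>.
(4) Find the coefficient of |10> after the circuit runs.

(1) The amplitude on |11> is 1/2. Key observation: the block from step 12 through step 15 cancels to the identity and can be dropped.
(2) A full measurement returns |01> with probability 1/4.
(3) A full measurement returns |00> with probability 1/4.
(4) The final state's coefficient on |10> equals -1/2.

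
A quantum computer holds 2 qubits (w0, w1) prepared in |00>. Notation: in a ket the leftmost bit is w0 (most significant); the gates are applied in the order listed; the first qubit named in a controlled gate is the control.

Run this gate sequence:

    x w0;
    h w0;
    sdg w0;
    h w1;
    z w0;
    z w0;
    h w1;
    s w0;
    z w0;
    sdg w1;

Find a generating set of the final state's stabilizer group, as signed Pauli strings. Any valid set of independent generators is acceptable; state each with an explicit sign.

The final state is stabilized by the group generated by +XI, +IZ; other independent generating sets are equally valid. Key observation: steps 3-8 multiply out to the identity, so the circuit reduces to the remaining gates.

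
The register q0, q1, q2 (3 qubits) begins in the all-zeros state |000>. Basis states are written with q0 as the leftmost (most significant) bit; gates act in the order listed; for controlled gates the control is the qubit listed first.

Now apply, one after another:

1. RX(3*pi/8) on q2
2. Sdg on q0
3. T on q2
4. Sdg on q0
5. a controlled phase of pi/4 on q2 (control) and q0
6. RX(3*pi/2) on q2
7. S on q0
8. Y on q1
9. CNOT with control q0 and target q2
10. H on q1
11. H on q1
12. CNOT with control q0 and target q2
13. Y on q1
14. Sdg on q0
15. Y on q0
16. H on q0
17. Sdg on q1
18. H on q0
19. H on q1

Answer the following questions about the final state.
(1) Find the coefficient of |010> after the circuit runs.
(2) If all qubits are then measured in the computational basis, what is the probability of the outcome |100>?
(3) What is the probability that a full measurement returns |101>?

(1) |010> carries amplitude 0 in the final state.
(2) Outcome |100> occurs with probability sqrt(2*sqrt(2) + 4)/16 + 1/4.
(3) A full measurement returns |101> with probability 1/4 - sqrt(2*sqrt(2) + 4)/16.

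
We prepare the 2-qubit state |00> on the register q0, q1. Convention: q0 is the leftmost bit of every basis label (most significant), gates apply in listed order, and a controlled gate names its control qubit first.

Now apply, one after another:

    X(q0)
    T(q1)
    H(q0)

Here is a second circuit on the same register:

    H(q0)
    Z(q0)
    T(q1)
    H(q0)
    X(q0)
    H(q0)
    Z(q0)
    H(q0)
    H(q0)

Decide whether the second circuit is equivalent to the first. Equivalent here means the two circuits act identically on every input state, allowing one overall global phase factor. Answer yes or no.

Yes: on every input state the two circuits agree up to one overall phase factor.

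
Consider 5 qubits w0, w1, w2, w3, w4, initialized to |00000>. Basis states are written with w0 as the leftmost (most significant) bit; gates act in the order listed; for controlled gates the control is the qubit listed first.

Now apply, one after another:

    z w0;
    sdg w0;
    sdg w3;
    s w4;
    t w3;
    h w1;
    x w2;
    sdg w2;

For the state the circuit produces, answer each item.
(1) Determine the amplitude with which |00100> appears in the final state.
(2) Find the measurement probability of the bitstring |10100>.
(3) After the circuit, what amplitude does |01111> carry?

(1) The final state's coefficient on |00100> equals -sqrt(2)*I/2.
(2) A full measurement returns |10100> with probability 0.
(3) |01111> carries amplitude 0 in the final state.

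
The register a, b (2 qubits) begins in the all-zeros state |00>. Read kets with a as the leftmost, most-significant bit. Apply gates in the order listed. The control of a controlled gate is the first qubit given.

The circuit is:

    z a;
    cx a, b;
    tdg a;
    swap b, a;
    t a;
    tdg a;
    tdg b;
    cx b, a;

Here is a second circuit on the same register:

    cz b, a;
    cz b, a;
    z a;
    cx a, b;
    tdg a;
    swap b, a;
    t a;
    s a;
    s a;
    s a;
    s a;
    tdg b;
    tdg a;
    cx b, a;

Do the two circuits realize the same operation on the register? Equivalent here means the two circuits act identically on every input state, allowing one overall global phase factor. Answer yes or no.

Yes: on every input state the two circuits agree up to one overall phase factor.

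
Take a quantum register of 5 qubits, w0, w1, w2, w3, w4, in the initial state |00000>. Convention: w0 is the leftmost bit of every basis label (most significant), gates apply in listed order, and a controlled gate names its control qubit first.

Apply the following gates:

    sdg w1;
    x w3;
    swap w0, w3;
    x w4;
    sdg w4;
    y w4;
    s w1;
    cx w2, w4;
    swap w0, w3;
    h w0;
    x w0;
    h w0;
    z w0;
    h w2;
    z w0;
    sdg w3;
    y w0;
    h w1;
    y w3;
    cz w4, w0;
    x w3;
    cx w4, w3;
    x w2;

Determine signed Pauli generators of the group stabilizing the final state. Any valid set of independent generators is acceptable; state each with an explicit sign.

One valid set of independent stabilizer generators is +IXIII, +IIXII, -ZIIII, -IIIZI, +IIIIZ (any independent generating set of the same group is equally correct). Key observation: the block from step 10 through step 13 cancels to the identity and can be dropped.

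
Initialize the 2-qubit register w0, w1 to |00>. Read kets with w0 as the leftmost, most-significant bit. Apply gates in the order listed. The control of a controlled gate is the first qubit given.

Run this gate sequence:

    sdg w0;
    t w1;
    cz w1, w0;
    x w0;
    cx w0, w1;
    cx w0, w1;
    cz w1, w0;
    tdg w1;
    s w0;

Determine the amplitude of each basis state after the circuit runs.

After the circuit, the state carries amplitude I on |10>, and 0 on every other basis state.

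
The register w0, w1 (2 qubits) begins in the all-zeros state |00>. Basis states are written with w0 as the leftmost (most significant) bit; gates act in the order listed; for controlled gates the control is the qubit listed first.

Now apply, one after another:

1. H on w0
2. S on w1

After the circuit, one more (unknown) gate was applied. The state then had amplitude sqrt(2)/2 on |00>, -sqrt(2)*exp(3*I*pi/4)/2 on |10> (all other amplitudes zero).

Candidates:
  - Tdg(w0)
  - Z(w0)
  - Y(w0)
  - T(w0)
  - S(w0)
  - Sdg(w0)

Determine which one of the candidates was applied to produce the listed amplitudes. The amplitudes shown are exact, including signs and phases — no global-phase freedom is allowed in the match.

The applied gate was Tdg(w0).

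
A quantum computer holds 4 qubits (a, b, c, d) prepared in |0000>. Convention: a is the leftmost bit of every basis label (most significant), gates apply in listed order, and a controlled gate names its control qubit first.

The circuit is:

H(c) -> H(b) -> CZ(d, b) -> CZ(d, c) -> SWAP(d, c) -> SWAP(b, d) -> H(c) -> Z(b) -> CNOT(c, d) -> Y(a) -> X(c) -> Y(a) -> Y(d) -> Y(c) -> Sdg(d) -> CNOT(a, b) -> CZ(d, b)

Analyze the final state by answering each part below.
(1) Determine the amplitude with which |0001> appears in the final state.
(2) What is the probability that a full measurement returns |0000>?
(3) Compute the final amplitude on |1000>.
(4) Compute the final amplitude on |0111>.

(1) The final state's coefficient on |0001> equals -sqrt(2)*I/4.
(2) A full measurement returns |0000> with probability 1/8.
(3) |1000> carries amplitude 0 in the final state.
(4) |0111> carries amplitude sqrt(2)*I/4 in the final state.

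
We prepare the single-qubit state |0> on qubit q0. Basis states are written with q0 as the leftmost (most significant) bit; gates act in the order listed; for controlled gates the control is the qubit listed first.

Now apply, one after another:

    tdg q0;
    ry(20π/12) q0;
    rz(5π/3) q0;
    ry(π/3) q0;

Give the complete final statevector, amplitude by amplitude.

The resulting statevector has amplitude (3 - exp(2*I*pi/3))*exp(I*pi/6)/4 on |0>, sqrt(3)*(1 + exp(2*I*pi/3))*exp(I*pi/6)/4 on |1>.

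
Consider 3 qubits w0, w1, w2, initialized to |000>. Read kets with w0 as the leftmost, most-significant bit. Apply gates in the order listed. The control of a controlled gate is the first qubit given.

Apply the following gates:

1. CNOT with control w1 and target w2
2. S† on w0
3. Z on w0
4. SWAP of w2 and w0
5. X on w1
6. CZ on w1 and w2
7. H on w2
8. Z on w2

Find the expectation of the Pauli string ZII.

The expectation value of ZII is 1.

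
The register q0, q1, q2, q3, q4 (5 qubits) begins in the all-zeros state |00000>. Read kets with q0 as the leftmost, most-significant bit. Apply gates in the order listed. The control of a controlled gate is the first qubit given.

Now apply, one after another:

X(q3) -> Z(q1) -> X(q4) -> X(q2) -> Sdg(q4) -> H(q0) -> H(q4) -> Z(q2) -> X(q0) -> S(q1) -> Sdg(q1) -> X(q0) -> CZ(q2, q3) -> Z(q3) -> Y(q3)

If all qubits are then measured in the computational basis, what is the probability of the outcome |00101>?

A full measurement returns |00101> with probability 1/4. Key observation: the block from step 9 through step 12 cancels to the identity and can be dropped.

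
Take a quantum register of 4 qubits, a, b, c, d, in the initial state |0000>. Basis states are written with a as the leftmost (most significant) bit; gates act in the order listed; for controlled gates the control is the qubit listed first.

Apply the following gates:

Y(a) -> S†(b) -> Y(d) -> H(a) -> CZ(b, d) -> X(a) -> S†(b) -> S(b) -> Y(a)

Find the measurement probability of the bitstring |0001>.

The probability of measuring |0001> is 1/2.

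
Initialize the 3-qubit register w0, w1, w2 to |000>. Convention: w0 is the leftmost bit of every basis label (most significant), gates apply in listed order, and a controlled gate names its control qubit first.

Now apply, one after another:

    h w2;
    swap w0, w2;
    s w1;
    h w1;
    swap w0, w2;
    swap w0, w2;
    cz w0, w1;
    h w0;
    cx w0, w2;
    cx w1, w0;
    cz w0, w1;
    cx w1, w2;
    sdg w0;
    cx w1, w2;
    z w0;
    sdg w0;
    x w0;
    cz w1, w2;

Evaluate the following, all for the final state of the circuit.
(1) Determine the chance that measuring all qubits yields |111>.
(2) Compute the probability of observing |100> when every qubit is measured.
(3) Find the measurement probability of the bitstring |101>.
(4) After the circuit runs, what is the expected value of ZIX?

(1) A full measurement returns |111> with probability 1/2. Key observation: steps 5-6 multiply out to the identity, so the circuit reduces to the remaining gates.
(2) The probability of measuring |100> is 1/2.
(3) The probability of measuring |101> is 0.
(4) The expectation value of ZIX is 0.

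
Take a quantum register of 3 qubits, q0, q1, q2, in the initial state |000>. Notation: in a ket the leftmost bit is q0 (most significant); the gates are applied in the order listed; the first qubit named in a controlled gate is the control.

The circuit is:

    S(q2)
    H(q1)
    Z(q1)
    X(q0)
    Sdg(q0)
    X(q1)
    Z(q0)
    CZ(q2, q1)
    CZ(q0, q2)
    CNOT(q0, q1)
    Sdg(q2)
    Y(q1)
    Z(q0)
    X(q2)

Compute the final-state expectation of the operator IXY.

In the final state, IXY has expectation 0.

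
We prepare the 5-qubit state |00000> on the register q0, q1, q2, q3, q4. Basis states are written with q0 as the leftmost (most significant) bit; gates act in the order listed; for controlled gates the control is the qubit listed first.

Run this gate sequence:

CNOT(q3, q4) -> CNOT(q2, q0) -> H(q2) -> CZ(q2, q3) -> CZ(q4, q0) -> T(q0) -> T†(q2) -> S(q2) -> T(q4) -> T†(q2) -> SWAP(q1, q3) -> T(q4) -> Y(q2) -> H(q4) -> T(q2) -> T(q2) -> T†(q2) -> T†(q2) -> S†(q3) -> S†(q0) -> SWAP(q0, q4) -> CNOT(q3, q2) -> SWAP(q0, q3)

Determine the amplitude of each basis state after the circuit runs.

The resulting statevector has amplitude -I/2 on |00000>, -I/2 on |00010>, I/2 on |00100>, I/2 on |00110>, and 0 on every other basis state. Key observation: gates 15-18 undo each other exactly, leaving only the rest of the circuit to track.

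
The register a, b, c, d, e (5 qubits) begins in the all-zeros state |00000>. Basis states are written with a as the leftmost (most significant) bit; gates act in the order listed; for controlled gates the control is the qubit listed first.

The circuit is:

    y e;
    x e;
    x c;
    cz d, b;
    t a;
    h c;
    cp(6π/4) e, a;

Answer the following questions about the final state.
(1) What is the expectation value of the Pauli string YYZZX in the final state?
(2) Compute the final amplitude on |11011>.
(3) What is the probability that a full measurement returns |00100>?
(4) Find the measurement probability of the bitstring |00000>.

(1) The expectation value of YYZZX is 0.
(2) |11011> carries amplitude 0 in the final state.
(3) Outcome |00100> occurs with probability 1/2.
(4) A full measurement returns |00000> with probability 1/2.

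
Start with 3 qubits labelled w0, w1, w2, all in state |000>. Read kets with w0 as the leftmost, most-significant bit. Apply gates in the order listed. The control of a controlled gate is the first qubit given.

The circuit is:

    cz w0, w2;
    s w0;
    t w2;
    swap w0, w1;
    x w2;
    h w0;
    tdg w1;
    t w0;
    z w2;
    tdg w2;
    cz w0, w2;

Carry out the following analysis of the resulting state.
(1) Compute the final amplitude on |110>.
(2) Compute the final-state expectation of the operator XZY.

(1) The amplitude on |110> is 0.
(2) The observable XZY averages to 0.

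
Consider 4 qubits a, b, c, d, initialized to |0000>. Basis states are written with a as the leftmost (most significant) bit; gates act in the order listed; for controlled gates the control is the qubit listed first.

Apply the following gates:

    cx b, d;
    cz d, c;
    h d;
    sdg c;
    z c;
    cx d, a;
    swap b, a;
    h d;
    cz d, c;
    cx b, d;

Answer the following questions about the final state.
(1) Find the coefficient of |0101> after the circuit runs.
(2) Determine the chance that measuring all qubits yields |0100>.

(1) |0101> carries amplitude 1/2 in the final state.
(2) The probability of measuring |0100> is 1/4.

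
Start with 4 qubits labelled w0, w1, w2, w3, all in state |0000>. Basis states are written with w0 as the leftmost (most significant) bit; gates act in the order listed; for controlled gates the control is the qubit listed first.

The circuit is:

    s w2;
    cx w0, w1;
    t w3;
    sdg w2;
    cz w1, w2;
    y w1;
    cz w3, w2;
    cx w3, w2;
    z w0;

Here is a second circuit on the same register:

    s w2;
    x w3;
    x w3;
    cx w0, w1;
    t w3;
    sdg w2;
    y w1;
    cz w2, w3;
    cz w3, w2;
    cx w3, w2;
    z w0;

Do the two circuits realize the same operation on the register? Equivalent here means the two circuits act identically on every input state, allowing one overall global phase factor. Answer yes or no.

No — the two circuits implement different unitaries, even allowing a global phase.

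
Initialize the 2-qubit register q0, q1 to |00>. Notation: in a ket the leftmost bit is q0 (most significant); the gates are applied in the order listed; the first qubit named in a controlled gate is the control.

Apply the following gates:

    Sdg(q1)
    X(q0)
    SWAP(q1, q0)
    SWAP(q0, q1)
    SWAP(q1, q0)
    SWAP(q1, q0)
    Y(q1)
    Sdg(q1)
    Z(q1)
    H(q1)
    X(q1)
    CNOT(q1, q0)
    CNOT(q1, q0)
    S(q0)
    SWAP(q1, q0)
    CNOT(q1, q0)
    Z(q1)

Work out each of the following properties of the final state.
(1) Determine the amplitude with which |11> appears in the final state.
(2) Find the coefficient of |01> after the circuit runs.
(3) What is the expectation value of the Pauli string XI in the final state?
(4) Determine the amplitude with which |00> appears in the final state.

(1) |11> carries amplitude -sqrt(2)*I/2 in the final state.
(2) |01> carries amplitude sqrt(2)*I/2 in the final state.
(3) In the final state, XI has expectation -1.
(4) The amplitude on |00> is 0.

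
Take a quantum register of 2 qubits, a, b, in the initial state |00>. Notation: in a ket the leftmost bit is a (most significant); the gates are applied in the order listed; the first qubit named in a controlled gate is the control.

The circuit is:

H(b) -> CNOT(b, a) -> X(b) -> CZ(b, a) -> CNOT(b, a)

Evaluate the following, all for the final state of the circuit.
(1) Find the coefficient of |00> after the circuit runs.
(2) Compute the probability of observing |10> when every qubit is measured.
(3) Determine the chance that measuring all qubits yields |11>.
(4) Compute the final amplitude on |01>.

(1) The final state's coefficient on |00> equals 0.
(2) Outcome |10> occurs with probability 1/2.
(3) The probability of measuring |11> is 1/2.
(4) |01> carries amplitude 0 in the final state.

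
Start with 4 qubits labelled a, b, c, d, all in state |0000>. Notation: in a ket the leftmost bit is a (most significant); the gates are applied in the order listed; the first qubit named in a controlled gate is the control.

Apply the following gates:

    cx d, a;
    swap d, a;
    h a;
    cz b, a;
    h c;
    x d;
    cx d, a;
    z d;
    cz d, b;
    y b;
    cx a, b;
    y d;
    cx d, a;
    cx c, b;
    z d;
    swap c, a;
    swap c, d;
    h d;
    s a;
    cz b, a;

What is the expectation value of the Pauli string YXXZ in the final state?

In the final state, YXXZ has expectation 0.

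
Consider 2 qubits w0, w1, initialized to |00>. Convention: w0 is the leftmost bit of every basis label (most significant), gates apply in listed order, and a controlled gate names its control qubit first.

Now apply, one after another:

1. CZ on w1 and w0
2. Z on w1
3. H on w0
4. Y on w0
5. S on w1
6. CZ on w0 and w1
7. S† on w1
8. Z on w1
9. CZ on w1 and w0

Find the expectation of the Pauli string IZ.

In the final state, IZ has expectation 1.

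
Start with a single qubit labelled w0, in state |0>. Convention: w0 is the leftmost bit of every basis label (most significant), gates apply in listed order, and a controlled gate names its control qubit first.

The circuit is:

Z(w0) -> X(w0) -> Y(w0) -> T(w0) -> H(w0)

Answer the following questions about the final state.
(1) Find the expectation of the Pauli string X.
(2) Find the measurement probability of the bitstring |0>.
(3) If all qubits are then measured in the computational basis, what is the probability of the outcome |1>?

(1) In the final state, X has expectation 1.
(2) A full measurement returns |0> with probability 1/2.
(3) Outcome |1> occurs with probability 1/2.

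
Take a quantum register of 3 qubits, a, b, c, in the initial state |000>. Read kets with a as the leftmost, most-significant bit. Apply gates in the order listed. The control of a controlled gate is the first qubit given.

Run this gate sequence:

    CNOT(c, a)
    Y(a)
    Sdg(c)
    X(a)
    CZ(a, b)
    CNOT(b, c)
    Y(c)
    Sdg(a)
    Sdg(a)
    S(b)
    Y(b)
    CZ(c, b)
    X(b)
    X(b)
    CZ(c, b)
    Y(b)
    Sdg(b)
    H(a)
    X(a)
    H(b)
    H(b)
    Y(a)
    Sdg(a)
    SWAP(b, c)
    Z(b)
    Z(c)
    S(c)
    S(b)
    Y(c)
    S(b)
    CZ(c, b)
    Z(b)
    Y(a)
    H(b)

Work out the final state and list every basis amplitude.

The final amplitudes are 0 on |000>, -1/2 on |001>, 0 on |010>, 1/2 on |011>, 0 on |100>, -I/2 on |101>, 0 on |110>, I/2 on |111>. Key observation: the block from step 10 through step 17 cancels to the identity and can be dropped.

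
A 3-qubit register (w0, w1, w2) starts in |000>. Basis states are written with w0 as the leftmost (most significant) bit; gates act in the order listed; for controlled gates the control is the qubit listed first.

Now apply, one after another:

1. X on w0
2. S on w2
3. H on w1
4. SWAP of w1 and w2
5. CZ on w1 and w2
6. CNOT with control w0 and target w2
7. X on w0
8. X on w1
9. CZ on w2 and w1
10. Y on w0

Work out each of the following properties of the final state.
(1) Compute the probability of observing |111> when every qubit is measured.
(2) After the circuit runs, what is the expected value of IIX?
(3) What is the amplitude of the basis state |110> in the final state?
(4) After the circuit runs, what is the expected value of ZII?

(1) Outcome |111> occurs with probability 1/2.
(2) The expectation value of IIX is -1.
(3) The final state's coefficient on |110> equals sqrt(2)*I/2.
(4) The observable ZII averages to -1.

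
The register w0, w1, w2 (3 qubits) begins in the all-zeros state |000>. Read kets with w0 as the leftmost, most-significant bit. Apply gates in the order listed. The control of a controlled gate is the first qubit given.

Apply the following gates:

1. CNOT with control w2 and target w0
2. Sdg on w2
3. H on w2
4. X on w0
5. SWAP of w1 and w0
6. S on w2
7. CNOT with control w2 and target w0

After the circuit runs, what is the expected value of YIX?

In the final state, YIX has expectation 1.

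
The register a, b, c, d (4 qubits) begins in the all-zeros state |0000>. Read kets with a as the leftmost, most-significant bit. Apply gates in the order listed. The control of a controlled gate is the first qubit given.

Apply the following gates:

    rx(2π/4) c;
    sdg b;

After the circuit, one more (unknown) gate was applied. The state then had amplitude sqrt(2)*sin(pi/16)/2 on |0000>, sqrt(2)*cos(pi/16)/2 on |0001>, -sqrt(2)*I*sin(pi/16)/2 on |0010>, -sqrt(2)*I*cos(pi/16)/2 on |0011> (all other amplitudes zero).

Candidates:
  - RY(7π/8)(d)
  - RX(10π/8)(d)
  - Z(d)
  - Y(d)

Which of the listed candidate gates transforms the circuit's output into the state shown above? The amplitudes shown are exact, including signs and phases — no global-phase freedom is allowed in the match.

It was RY(7π/8)(d) that produced the state shown.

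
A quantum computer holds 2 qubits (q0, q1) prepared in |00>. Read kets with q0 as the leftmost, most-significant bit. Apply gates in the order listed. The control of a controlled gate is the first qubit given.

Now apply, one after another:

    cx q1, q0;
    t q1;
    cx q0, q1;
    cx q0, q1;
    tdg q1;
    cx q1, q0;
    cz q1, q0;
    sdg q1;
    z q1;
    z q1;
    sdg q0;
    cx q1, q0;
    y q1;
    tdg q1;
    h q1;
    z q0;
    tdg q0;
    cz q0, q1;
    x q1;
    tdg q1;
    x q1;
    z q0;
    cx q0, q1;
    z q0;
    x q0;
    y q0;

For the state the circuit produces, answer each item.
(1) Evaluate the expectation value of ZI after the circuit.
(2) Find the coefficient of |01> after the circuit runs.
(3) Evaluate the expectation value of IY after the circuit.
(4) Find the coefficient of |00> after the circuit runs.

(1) The expectation value of ZI is 1. Key observation: the block from step 1 through step 6 cancels to the identity and can be dropped.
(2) The final state's coefficient on |01> equals sqrt(2)*exp(3*I*pi/4)/2.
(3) The observable IY averages to -sqrt(2)/2.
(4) The amplitude on |00> is -sqrt(2)*I/2.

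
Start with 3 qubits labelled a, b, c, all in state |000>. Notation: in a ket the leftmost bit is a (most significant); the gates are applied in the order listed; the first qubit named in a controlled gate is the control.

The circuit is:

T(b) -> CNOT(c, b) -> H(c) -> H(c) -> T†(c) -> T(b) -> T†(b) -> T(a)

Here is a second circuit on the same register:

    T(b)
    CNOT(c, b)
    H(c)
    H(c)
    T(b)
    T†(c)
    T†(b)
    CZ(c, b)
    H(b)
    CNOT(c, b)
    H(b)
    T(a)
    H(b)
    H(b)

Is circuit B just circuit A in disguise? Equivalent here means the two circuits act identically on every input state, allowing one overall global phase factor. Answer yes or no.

Yes: on every input state the two circuits agree up to one overall phase factor.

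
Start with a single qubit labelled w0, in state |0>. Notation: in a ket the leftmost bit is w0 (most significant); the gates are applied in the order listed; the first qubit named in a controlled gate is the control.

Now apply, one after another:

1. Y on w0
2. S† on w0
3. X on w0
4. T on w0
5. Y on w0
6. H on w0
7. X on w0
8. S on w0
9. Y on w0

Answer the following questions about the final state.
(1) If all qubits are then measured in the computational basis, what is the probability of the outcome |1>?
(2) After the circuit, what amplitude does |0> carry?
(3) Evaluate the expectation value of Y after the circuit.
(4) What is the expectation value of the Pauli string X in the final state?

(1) The probability of measuring |1> is 1/2.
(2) The amplitude on |0> is sqrt(2)*I/2.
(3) The expectation value of Y is -1.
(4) The expectation value of X is 0.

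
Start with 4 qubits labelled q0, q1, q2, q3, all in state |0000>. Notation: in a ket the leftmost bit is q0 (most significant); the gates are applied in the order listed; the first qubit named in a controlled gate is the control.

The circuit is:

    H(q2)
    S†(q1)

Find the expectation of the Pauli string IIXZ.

The expectation value of IIXZ is 1.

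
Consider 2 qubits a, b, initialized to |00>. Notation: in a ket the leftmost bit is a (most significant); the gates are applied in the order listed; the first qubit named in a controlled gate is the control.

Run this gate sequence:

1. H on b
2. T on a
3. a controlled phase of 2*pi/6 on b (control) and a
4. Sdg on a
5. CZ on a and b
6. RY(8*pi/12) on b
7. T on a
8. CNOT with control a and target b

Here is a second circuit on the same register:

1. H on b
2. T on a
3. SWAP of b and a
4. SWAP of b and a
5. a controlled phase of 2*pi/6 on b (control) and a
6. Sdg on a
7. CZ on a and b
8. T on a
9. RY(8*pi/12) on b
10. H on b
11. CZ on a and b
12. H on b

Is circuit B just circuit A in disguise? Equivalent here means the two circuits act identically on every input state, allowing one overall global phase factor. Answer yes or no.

Yes — the two circuits implement the same unitary up to a global phase.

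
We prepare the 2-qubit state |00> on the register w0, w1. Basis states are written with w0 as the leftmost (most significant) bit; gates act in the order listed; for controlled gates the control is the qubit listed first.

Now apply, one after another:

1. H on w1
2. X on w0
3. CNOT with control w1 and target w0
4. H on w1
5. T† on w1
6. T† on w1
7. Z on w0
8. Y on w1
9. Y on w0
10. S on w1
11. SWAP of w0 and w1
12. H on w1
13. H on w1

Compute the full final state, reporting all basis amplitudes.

After the circuit, the state carries amplitude -I/2 on |00>, I/2 on |01>, -I/2 on |10>, -I/2 on |11>.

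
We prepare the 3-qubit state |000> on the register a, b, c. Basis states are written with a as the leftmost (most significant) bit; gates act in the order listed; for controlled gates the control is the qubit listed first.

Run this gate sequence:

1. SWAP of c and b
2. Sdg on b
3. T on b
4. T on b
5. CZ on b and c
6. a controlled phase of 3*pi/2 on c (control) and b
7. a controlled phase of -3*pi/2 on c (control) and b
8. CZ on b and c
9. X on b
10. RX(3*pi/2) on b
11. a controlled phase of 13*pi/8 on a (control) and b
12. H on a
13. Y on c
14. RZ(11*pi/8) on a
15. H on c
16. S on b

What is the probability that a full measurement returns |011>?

The probability of measuring |011> is 1/8.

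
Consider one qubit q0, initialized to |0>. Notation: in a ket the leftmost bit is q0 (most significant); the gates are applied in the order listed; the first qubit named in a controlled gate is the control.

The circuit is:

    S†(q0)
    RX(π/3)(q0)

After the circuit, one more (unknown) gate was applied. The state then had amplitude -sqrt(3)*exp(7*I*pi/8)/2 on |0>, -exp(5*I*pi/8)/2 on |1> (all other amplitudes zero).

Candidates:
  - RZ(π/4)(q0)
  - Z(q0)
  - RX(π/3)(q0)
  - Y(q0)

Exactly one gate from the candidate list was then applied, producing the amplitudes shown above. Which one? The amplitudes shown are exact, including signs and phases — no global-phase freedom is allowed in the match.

It was RZ(π/4)(q0) that produced the state shown.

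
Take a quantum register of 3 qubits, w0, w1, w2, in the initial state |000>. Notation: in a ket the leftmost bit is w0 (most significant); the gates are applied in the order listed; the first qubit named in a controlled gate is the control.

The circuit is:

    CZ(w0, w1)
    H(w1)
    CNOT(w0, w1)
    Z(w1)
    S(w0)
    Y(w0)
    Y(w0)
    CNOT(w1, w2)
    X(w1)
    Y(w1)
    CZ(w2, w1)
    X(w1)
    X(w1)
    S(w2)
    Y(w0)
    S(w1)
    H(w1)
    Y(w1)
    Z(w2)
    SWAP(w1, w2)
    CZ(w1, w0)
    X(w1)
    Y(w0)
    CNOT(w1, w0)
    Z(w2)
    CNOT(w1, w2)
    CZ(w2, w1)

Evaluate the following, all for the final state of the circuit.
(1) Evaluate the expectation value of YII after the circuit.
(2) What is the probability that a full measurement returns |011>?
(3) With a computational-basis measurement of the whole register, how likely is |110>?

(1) The expectation value of YII is 0. Key observation: the block from step 12 through step 13 cancels to the identity and can be dropped.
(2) The probability of measuring |011> is 0.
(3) The probability of measuring |110> is 1/4.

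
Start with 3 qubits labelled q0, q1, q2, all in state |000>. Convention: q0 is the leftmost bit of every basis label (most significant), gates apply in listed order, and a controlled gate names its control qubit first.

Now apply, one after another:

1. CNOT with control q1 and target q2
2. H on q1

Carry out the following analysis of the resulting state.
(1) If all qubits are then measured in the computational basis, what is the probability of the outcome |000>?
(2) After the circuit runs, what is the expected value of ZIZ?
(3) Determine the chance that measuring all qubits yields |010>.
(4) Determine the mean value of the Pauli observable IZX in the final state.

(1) The probability of measuring |000> is 1/2.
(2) In the final state, ZIZ has expectation 1.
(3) Outcome |010> occurs with probability 1/2.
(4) The expectation value of IZX is 0.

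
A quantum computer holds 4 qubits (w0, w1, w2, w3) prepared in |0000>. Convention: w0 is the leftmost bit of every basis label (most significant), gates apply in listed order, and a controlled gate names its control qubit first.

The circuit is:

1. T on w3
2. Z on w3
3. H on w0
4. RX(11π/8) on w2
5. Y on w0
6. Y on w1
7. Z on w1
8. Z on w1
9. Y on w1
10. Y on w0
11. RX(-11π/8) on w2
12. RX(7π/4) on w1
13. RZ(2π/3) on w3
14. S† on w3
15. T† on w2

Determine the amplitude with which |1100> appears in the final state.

The amplitude on |1100> is -sqrt(2)*I*sqrt(1/2 - sqrt(2)/4)*exp(-I*pi/3)*sin(5*pi/16)**2/2 - sqrt(2)*I*sqrt(1/2 - sqrt(2)/4)*exp(-I*pi/3)*cos(5*pi/16)**2/2. Key observation: steps 4-11 multiply out to the identity, so the circuit reduces to the remaining gates.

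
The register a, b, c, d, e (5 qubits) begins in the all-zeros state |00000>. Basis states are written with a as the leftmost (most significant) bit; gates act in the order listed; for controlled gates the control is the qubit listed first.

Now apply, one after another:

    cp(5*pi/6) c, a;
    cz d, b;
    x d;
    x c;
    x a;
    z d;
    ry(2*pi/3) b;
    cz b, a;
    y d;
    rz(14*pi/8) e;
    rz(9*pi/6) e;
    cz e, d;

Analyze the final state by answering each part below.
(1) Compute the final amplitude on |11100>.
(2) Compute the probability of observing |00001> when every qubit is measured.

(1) |11100> carries amplitude -sqrt(3)*exp(7*I*pi/8)/2 in the final state.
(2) A full measurement returns |00001> with probability 0.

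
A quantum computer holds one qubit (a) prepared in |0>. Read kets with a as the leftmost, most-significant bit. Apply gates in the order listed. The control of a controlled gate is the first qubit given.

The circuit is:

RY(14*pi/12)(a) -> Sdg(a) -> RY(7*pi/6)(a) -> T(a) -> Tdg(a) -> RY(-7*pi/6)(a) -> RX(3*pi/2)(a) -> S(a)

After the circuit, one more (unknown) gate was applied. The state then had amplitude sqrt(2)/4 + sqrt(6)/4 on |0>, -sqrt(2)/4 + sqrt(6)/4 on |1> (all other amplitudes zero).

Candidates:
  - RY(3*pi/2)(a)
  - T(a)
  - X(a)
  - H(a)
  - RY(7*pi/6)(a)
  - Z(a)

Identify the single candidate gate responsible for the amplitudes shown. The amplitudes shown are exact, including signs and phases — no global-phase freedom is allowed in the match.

The applied gate was RY(3*pi/2)(a). Key observation: the block from step 3 through step 6 cancels to the identity and can be dropped.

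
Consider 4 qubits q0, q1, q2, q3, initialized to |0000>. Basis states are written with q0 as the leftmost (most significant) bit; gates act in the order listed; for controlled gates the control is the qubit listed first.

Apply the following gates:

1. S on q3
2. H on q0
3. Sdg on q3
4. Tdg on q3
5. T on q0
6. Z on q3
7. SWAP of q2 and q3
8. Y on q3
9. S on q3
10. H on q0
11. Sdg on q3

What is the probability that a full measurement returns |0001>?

The probability of measuring |0001> is sqrt(2)/4 + 1/2.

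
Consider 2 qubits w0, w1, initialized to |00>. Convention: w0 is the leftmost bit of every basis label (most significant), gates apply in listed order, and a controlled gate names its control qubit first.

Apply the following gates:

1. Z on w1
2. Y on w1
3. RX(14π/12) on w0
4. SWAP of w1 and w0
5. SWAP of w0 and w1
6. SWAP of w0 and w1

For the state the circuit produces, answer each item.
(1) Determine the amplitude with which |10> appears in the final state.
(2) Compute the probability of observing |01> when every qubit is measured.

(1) The final state's coefficient on |10> equals I*(-sqrt(6) + sqrt(2))/4.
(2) Outcome |01> occurs with probability 0.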